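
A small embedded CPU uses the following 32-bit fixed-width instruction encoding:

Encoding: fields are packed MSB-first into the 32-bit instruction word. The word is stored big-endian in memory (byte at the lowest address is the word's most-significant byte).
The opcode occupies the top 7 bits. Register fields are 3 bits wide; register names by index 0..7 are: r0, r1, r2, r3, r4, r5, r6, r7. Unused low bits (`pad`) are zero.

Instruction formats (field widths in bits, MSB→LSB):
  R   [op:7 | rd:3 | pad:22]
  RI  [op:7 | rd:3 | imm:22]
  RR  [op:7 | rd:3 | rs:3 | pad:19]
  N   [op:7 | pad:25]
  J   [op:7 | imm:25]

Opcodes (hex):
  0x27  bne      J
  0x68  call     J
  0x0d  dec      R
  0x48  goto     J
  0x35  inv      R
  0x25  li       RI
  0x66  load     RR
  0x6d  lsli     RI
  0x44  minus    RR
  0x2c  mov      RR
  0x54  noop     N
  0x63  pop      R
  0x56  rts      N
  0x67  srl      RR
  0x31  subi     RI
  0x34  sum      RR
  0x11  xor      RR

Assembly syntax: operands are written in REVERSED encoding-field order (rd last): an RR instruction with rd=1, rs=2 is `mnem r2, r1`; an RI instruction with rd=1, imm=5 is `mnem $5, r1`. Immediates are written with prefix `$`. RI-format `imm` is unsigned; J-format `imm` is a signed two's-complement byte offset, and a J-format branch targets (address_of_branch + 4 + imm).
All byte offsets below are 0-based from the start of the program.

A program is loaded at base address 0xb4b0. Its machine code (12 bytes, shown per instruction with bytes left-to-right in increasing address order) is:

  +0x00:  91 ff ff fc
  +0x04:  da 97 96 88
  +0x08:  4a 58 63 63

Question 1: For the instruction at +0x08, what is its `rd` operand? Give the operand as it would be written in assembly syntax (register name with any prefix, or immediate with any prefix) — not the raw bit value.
[08] 4a 58 63 63 → 0x4a586363
  top 7b → 0x25 → li [RI]
  [24:22] rd=1 = r1
  [21:0] imm=1598307 = $1598307

r1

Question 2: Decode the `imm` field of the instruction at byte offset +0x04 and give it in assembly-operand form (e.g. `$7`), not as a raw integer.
@+04  big-endian(da 97 96 88) = 0xda979688
  opcode bits[31:25]=0x6d: lsli/RI
  rd@[24:22]=0x2 ⇒ r2
  imm@[21:0]=0x179688 ⇒ $1545864

$1545864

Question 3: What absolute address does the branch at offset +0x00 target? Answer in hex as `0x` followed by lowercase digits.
0xb4b0

+0x00: 91 ff ff fc ⇒ word 0x91fffffc (big)
  top 7b → 0x48 → goto [J]
  imm@[24:0]=0x1fffffc (s25→-4) ⇒ $-4
  target = base 0xb4b0 + off 0x00 + 4 + imm -4 = 0xb4b0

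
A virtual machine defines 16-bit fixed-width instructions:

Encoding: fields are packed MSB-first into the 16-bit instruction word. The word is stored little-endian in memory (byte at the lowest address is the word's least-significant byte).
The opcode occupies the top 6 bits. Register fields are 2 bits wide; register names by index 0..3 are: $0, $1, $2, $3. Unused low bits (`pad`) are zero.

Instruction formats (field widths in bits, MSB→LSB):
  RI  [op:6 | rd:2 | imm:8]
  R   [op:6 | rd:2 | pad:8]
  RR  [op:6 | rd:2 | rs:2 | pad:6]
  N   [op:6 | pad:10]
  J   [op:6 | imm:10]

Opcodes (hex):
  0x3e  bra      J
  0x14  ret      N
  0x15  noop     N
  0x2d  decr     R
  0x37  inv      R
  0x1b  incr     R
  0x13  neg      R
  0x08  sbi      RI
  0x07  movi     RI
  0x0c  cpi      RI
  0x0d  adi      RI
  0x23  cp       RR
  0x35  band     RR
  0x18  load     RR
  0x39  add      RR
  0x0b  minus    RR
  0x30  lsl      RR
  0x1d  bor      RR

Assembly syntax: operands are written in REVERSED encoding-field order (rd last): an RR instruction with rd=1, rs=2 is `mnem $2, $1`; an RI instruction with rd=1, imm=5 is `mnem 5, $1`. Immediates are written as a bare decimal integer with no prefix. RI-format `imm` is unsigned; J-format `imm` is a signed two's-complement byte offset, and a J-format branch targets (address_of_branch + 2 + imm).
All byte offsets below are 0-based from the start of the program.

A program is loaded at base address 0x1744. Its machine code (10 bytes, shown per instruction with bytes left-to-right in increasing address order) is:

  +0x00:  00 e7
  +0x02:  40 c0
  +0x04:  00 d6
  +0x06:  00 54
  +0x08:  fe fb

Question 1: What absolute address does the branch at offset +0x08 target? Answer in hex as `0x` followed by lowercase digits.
@+08  little-endian(fe fb) = 0xfbfe
  op=0xfbfe>>10=0x3e ⇒ bra (J)
  imm: (w>>0)&0x3ff=0x3fe (s10→-2) → -2
  target = base 0x1744 + off 0x08 + 2 + imm -2 = 0x174c

0x174c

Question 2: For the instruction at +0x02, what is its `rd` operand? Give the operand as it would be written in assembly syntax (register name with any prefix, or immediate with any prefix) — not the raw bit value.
off 0x02: read 40 c0 as little → 0xc040
  op=0xc040>>10=0x30 ⇒ lsl (RR)
  [9:8] rd=0 = $0
  [7:6] rs=1 = $1

$0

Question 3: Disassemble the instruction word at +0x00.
[00] 00 e7 → 0xe700
  op=0xe700>>10=0x39 ⇒ add (RR)
  rd@[9:8]=0x3 ⇒ $3
  rs@[7:6]=0x0 ⇒ $0

add $0, $3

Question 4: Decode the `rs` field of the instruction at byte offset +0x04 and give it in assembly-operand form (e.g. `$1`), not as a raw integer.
off 0x04: read 00 d6 as little → 0xd600
  top 6b → 0x35 → band [RR]
  rd@[9:8]=0x2 ⇒ $2
  rs@[7:6]=0x0 ⇒ $0

$0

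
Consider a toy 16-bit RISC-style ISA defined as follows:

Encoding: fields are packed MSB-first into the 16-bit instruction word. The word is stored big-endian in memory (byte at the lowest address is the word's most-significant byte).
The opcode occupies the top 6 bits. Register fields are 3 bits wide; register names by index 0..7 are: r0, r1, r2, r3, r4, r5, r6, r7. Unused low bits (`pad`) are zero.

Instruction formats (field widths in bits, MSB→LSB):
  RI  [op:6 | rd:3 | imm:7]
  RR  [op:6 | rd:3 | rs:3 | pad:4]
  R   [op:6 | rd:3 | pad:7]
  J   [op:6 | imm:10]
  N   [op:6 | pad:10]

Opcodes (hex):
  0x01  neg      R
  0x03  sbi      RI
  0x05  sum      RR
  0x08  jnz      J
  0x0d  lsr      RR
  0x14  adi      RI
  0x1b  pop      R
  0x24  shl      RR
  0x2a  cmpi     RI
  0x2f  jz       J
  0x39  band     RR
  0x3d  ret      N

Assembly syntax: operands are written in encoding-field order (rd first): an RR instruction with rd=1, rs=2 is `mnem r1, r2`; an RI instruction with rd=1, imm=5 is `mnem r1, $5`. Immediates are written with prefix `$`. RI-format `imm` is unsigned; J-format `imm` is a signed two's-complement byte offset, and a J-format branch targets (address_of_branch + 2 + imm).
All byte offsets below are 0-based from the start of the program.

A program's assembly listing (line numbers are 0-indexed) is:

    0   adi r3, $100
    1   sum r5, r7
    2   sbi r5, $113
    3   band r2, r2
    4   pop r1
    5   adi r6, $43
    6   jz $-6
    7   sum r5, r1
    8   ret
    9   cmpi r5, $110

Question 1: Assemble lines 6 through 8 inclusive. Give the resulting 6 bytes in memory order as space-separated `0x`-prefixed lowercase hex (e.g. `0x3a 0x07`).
0xbf 0xfa 0x16 0x90 0xf4 0x00

line 6 (jz): pack op=0x2f:6|imm=-6:10 = 0xbffa; big→ bf fa
line 7 (sum): pack op=0x5:6|rd=5:3|rs=1:3|pad=0:4 = 0x1690; big→ 16 90
line 8 (ret): pack op=0x3d:6|pad=0:10 = 0xf400; big→ f4 00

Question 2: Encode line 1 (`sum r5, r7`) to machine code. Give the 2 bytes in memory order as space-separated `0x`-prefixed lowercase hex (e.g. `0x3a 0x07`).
0x16 0xf0

L1: sum op=0x5:6|rd=5:3|rs=7:3|pad=0:4 ⇒ 0x16f0 ⇒ big 16 f0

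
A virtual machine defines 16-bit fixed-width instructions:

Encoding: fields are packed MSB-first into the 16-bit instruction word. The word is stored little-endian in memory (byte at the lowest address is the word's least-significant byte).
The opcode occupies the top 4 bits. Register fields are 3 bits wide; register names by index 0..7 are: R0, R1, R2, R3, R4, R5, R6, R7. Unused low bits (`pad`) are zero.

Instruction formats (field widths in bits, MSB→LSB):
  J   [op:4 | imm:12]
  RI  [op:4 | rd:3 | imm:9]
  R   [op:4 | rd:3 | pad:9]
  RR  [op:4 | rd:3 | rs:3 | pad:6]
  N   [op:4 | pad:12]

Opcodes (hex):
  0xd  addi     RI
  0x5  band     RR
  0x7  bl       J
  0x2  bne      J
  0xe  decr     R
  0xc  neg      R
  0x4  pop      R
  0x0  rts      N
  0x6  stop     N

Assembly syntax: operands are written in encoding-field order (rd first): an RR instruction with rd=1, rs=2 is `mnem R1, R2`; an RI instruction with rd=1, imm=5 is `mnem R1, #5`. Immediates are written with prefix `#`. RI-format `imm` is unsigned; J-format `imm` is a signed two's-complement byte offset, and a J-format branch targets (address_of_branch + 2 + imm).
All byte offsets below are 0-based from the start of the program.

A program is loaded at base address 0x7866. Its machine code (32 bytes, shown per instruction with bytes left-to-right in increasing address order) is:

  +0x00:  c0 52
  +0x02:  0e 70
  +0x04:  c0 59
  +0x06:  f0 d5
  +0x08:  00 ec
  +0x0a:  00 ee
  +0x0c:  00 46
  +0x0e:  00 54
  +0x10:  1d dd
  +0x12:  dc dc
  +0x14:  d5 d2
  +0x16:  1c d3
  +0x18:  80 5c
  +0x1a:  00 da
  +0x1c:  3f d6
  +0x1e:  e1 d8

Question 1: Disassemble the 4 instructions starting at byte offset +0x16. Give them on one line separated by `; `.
addi R1, #284; band R6, R2; addi R5, #0; addi R3, #63

@+16  little-endian(1c d3) = 0xd31c
  top 4b → 0xd → addi [RI]
  [11:9] rd=1 = R1
  [8:0] imm=284 = #284
@+18  little-endian(80 5c) = 0x5c80
  top 4b → 0x5 → band [RR]
  [11:9] rd=6 = R6
  [8:6] rs=2 = R2
@+1a  little-endian(00 da) = 0xda00
  top 4b → 0xd → addi [RI]
  [11:9] rd=5 = R5
  [8:0] imm=0 = #0
@+1c  little-endian(3f d6) = 0xd63f
  top 4b → 0xd → addi [RI]
  [11:9] rd=3 = R3
  [8:0] imm=63 = #63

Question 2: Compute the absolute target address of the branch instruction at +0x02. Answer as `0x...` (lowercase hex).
off 0x02: read 0e 70 as little → 0x700e
  op=0x700e>>12=0x7 ⇒ bl (J)
  imm@[11:0]=0xe ⇒ #14
  target = base 0x7866 + off 0x02 + 2 + imm 14 = 0x7878

0x7878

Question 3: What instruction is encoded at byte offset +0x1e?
addi R4, #225

@+1e  little-endian(e1 d8) = 0xd8e1
  top 4b → 0xd → addi [RI]
  rd: (w>>9)&0x7=0x4 → R4
  imm: (w>>0)&0x1ff=0xe1 → #225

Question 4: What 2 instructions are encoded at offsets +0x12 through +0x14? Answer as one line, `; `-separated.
addi R6, #220; addi R1, #213

[12] dc dc → 0xdcdc
  opcode bits[15:12]=0xd: addi/RI
  rd: (w>>9)&0x7=0x6 → R6
  imm: (w>>0)&0x1ff=0xdc → #220
[14] d5 d2 → 0xd2d5
  opcode bits[15:12]=0xd: addi/RI
  rd: (w>>9)&0x7=0x1 → R1
  imm: (w>>0)&0x1ff=0xd5 → #213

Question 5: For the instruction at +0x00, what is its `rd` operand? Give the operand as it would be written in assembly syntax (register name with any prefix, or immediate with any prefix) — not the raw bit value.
off 0x00: read c0 52 as little → 0x52c0
  top 4b → 0x5 → band [RR]
  rd: (w>>9)&0x7=0x1 → R1
  rs: (w>>6)&0x7=0x3 → R3

R1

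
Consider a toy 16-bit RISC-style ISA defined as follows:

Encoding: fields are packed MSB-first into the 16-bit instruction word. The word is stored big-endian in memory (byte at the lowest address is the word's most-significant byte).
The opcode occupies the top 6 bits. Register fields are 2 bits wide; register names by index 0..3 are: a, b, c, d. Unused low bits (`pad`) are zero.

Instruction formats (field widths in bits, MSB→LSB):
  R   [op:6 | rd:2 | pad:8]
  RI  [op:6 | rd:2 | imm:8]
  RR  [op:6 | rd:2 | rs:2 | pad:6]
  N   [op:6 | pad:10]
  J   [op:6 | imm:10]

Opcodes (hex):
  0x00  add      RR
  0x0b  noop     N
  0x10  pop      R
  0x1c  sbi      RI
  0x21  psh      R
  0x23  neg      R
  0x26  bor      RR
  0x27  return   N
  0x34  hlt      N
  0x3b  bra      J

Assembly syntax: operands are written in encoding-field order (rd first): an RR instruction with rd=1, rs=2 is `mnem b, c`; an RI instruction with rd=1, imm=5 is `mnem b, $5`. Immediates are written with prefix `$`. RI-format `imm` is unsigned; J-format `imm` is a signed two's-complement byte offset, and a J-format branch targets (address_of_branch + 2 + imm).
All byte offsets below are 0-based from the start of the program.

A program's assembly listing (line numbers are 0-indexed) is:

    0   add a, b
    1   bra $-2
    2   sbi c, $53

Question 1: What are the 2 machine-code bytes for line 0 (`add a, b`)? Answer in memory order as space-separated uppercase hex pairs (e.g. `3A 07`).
00 40

0. add fields op=0x0:6|rd=0:2|rs=1:2|pad=0:6 → word 0040h → 00 40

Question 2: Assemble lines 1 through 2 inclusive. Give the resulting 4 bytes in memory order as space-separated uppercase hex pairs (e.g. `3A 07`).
EF FE 72 35

1. bra fields op=0x3b:6|imm=-2:10 → word effeh → ef fe
2. sbi fields op=0x1c:6|rd=2:2|imm=53:8 → word 7235h → 72 35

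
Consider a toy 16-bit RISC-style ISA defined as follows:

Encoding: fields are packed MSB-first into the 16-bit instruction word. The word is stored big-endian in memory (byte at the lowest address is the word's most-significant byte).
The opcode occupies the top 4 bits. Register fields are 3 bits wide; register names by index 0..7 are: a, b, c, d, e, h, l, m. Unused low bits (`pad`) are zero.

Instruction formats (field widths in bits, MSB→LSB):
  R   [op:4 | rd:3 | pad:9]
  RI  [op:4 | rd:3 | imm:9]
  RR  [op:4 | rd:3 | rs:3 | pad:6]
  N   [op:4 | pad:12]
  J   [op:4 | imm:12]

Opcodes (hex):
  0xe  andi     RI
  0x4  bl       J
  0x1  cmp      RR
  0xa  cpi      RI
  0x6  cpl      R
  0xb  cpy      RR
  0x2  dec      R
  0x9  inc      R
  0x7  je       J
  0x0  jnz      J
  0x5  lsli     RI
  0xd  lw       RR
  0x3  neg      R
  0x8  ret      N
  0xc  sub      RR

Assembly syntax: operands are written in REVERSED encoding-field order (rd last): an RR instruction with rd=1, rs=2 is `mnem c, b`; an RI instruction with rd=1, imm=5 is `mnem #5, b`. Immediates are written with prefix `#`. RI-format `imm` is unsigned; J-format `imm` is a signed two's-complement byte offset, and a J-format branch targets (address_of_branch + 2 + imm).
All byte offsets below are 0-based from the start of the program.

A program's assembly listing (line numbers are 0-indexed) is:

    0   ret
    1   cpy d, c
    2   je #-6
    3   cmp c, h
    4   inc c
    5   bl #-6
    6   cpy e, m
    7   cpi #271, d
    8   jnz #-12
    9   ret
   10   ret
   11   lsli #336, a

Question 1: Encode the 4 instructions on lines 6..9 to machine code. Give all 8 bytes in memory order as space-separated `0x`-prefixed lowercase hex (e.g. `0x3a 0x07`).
6. cpy fields op=0xb:4|rd=7:3|rs=4:3|pad=0:6 → word bf00h → bf 00
7. cpi fields op=0xa:4|rd=3:3|imm=271:9 → word a70fh → a7 0f
8. jnz fields op=0x0:4|imm=-12:12 → word 0ff4h → 0f f4
9. ret fields op=0x8:4|pad=0:12 → word 8000h → 80 00

0xbf 0x00 0xa7 0x0f 0x0f 0xf4 0x80 0x00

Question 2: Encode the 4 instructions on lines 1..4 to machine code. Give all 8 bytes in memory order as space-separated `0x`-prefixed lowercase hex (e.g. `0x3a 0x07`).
0xb4 0xc0 0x7f 0xfa 0x1a 0x80 0x94 0x00

1. cpy fields op=0xb:4|rd=2:3|rs=3:3|pad=0:6 → word b4c0h → b4 c0
2. je fields op=0x7:4|imm=-6:12 → word 7ffah → 7f fa
3. cmp fields op=0x1:4|rd=5:3|rs=2:3|pad=0:6 → word 1a80h → 1a 80
4. inc fields op=0x9:4|rd=2:3|pad=0:9 → word 9400h → 94 00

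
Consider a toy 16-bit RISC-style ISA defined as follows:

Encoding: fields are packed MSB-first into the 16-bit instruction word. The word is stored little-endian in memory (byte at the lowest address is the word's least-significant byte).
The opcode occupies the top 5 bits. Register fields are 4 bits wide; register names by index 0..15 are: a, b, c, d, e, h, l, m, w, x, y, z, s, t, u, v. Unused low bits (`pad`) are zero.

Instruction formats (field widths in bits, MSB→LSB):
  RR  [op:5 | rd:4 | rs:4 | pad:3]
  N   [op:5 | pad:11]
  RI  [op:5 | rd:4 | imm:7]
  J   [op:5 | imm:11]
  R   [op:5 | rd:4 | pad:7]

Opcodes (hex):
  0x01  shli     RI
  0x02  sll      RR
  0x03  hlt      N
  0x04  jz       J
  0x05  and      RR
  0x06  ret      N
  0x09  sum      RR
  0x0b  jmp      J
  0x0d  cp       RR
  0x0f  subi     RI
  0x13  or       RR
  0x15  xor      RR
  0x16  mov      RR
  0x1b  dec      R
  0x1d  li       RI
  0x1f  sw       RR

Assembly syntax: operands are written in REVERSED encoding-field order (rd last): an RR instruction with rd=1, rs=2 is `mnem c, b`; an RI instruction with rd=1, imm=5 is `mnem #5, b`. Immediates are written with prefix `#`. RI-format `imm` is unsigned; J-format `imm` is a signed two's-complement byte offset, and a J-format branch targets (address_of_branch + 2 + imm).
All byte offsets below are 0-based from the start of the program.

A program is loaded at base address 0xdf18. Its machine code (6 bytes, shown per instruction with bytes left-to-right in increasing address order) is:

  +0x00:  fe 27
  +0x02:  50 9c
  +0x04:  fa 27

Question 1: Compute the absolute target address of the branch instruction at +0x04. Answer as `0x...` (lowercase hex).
[04] fa 27 → 0x27fa
  opcode bits[15:11]=0x4: jz/J
  imm@[10:0]=0x7fa (s11→-6) ⇒ #-6
  target = base 0xdf18 + off 0x04 + 2 + imm -6 = 0xdf18

0xdf18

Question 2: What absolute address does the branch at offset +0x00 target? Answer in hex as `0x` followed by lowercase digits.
0xdf18

+0x00: fe 27 ⇒ word 0x27fe (little)
  opcode bits[15:11]=0x4: jz/J
  [10:0] imm=2046 (s11→-2) = #-2
  target = base 0xdf18 + off 0x00 + 2 + imm -2 = 0xdf18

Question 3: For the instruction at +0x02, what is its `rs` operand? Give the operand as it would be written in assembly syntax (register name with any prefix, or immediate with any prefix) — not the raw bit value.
@+02  little-endian(50 9c) = 0x9c50
  op=0x9c50>>11=0x13 ⇒ or (RR)
  [10:7] rd=8 = w
  [6:3] rs=10 = y

y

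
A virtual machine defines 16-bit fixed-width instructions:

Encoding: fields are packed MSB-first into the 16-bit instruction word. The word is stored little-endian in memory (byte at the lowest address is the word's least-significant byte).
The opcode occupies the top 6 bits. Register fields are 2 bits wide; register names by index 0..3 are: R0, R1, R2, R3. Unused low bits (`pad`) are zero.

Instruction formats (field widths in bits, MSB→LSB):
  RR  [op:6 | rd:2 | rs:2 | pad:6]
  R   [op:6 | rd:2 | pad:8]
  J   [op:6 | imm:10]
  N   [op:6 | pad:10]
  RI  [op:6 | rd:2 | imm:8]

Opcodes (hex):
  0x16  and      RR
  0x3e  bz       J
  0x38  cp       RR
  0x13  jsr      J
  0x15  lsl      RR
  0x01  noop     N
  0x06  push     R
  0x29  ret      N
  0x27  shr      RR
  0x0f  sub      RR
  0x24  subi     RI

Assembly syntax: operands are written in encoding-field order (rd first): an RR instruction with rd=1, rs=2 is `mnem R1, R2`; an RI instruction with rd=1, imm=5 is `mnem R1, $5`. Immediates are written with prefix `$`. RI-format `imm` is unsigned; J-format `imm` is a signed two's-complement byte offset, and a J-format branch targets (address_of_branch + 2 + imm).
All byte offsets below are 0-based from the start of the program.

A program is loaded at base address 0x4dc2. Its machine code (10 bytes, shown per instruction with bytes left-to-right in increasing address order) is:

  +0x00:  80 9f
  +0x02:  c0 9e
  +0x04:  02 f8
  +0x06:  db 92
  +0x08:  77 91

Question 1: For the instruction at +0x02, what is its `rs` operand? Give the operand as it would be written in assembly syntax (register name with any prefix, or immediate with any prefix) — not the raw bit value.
R3

off 0x02: read c0 9e as little → 0x9ec0
  top 6b → 0x27 → shr [RR]
  rd@[9:8]=0x2 ⇒ R2
  rs@[7:6]=0x3 ⇒ R3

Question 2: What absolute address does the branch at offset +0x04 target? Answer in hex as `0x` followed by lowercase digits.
+0x04: 02 f8 ⇒ word 0xf802 (little)
  op=0xf802>>10=0x3e ⇒ bz (J)
  [9:0] imm=2 = $2
  target = base 0x4dc2 + off 0x04 + 2 + imm 2 = 0x4dca

0x4dca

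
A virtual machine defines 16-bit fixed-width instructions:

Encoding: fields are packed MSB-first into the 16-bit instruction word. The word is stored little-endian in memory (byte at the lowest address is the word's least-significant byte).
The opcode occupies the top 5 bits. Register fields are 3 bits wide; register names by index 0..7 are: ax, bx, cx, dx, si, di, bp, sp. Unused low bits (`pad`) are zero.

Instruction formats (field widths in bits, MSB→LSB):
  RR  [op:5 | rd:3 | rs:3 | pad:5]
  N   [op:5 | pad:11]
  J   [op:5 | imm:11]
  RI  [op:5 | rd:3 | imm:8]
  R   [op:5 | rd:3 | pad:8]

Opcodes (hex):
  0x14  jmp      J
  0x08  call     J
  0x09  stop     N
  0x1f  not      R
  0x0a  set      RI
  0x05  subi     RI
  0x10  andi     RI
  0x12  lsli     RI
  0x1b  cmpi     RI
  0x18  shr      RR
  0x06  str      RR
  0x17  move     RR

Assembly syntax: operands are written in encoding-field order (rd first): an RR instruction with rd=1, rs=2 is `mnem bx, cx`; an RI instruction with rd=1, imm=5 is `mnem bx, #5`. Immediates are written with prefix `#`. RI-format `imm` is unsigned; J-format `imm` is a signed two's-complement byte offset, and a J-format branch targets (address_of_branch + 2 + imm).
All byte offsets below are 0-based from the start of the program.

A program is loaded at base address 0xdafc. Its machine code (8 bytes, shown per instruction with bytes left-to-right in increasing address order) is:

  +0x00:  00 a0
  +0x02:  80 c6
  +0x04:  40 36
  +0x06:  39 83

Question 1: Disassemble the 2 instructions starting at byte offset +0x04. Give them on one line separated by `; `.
str bp, cx; andi dx, #57

+0x04: 40 36 ⇒ word 0x3640 (little)
  op=0x3640>>11=0x6 ⇒ str (RR)
  rd: (w>>8)&0x7=0x6 → bp
  rs: (w>>5)&0x7=0x2 → cx
+0x06: 39 83 ⇒ word 0x8339 (little)
  op=0x8339>>11=0x10 ⇒ andi (RI)
  rd: (w>>8)&0x7=0x3 → dx
  imm: (w>>0)&0xff=0x39 → #57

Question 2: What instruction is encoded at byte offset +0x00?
+0x00: 00 a0 ⇒ word 0xa000 (little)
  opcode bits[15:11]=0x14: jmp/J
  [10:0] imm=0 = #0

jmp #0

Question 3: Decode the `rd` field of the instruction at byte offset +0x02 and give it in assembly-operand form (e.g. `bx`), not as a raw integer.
+0x02: 80 c6 ⇒ word 0xc680 (little)
  top 5b → 0x18 → shr [RR]
  [10:8] rd=6 = bp
  [7:5] rs=4 = si

bp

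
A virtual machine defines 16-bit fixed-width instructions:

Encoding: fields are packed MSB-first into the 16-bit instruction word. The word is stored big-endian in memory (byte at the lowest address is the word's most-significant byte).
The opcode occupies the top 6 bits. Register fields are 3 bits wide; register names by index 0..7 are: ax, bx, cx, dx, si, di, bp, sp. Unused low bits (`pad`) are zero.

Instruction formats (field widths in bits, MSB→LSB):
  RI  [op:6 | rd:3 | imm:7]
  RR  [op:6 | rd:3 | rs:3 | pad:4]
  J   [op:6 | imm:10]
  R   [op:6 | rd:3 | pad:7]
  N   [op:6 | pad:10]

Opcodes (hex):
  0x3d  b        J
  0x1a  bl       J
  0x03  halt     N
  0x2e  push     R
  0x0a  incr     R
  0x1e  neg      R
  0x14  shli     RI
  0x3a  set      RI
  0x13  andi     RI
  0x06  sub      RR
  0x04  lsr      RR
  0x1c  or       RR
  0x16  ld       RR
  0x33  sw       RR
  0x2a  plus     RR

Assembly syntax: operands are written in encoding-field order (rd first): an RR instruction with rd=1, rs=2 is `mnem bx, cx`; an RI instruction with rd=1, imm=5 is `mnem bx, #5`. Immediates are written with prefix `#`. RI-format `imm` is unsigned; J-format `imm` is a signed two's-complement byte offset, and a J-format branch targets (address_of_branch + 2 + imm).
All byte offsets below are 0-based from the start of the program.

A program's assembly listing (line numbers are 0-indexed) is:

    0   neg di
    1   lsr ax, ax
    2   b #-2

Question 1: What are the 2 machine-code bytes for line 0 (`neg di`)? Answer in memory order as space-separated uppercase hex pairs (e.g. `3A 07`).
7A 80

L0: neg op=0x1e:6|rd=5:3|pad=0:7 ⇒ 0x7a80 ⇒ big 7a 80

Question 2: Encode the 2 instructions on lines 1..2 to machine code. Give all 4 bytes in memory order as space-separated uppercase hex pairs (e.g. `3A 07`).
10 00 F7 FE

1. lsr fields op=0x4:6|rd=0:3|rs=0:3|pad=0:4 → word 1000h → 10 00
2. b fields op=0x3d:6|imm=-2:10 → word f7feh → f7 fe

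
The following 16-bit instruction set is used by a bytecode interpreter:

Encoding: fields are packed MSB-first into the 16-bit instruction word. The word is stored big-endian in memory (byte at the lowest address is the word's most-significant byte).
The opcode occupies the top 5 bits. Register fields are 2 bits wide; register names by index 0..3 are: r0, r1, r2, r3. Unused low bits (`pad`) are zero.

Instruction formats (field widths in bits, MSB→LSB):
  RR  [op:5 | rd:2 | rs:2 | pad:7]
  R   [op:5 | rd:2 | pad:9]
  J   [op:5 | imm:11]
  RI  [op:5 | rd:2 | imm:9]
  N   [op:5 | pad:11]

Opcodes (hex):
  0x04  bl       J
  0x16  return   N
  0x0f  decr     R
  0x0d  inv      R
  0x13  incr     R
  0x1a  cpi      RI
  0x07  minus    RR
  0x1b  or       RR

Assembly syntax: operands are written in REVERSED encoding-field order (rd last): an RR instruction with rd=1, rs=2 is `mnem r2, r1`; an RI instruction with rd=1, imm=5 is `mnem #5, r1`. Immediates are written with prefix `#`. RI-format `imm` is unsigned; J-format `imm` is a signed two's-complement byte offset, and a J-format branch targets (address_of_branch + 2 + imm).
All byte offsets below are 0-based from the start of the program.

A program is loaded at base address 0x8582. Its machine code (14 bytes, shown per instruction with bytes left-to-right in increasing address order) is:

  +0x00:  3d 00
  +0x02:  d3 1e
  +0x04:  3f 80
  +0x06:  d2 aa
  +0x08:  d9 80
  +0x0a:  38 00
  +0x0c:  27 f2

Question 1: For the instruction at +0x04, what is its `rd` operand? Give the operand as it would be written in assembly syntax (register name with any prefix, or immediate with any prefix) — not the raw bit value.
r3

@+04  big-endian(3f 80) = 0x3f80
  opcode bits[15:11]=0x7: minus/RR
  [10:9] rd=3 = r3
  [8:7] rs=3 = r3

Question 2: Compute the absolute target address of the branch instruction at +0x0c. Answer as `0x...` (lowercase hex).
0x8582

@+0c  big-endian(27 f2) = 0x27f2
  op=0x27f2>>11=0x4 ⇒ bl (J)
  imm@[10:0]=0x7f2 (s11→-14) ⇒ #-14
  target = base 0x8582 + off 0x0c + 2 + imm -14 = 0x8582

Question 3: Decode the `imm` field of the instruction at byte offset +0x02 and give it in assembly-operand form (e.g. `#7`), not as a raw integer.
@+02  big-endian(d3 1e) = 0xd31e
  opcode bits[15:11]=0x1a: cpi/RI
  [10:9] rd=1 = r1
  [8:0] imm=286 = #286

#286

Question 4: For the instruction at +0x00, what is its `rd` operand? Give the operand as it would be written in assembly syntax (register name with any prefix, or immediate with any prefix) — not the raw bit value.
r2

off 0x00: read 3d 00 as big → 0x3d00
  opcode bits[15:11]=0x7: minus/RR
  [10:9] rd=2 = r2
  [8:7] rs=2 = r2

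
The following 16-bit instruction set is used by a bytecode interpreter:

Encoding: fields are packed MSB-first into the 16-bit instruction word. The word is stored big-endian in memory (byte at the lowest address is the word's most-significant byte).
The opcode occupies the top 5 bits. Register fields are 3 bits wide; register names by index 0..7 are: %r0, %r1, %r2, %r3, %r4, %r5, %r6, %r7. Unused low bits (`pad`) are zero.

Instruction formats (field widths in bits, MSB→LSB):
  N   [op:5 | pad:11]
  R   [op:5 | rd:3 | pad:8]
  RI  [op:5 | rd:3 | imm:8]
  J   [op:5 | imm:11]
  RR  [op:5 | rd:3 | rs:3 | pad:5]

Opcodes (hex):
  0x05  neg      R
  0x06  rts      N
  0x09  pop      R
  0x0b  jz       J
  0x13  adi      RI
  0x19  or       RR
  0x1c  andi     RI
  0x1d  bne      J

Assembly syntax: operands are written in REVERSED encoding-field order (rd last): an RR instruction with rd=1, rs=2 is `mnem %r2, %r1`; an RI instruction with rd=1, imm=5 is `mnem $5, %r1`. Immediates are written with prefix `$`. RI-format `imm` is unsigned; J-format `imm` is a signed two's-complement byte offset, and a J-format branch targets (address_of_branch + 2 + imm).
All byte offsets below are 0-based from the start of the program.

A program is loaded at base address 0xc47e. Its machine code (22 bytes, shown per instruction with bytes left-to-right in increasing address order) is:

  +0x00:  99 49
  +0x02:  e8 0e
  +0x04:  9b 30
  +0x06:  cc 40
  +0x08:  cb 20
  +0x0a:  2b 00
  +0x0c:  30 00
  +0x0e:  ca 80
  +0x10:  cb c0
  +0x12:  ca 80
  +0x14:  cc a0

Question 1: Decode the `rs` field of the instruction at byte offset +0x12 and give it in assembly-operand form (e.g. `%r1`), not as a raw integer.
%r4

+0x12: ca 80 ⇒ word 0xca80 (big)
  top 5b → 0x19 → or [RR]
  rd: (w>>8)&0x7=0x2 → %r2
  rs: (w>>5)&0x7=0x4 → %r4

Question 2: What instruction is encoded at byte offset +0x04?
off 0x04: read 9b 30 as big → 0x9b30
  op=0x9b30>>11=0x13 ⇒ adi (RI)
  [10:8] rd=3 = %r3
  [7:0] imm=48 = $48

adi $48, %r3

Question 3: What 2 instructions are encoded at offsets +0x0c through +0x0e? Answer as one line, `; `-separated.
@+0c  big-endian(30 00) = 0x3000
  opcode bits[15:11]=0x6: rts/N
@+0e  big-endian(ca 80) = 0xca80
  opcode bits[15:11]=0x19: or/RR
  rd@[10:8]=0x2 ⇒ %r2
  rs@[7:5]=0x4 ⇒ %r4

rts; or %r4, %r2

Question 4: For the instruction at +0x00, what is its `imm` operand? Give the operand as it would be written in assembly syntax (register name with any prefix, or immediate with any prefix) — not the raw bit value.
$73

off 0x00: read 99 49 as big → 0x9949
  top 5b → 0x13 → adi [RI]
  [10:8] rd=1 = %r1
  [7:0] imm=73 = $73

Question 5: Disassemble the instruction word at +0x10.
or %r6, %r3

off 0x10: read cb c0 as big → 0xcbc0
  top 5b → 0x19 → or [RR]
  [10:8] rd=3 = %r3
  [7:5] rs=6 = %r6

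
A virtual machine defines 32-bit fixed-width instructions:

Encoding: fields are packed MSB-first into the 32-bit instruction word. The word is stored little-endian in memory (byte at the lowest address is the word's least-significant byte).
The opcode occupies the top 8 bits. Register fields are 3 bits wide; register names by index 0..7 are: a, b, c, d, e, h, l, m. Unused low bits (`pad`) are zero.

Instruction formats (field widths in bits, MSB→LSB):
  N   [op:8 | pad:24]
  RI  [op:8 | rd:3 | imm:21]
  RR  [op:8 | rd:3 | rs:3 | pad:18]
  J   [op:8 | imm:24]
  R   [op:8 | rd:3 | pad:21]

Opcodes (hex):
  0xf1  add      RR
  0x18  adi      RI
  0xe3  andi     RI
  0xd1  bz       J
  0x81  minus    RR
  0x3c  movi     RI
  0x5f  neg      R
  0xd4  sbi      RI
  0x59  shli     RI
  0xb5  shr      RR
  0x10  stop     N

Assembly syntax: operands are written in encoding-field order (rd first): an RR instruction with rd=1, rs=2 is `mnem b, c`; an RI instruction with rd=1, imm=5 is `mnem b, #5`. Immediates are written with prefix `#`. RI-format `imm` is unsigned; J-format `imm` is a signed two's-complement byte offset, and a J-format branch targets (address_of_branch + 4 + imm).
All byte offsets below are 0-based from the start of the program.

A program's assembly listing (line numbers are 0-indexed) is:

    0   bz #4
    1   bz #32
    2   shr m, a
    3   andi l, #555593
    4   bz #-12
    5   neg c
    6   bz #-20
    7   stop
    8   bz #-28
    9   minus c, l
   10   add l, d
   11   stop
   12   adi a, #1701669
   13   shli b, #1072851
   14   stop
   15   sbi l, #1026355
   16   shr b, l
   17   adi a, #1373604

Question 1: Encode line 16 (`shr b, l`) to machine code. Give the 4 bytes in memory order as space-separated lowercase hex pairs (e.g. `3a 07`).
line 16 (shr): pack op=0xb5:8|rd=1:3|rs=6:3|pad=0:18 = 0xb5380000; little→ 00 00 38 b5

00 00 38 b5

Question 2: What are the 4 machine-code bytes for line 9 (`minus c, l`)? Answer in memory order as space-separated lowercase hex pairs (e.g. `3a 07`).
00 00 58 81

line 9 (minus): pack op=0x81:8|rd=2:3|rs=6:3|pad=0:18 = 0x81580000; little→ 00 00 58 81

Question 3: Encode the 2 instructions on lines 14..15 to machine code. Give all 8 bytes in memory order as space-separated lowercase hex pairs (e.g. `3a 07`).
00 00 00 10 33 a9 cf d4

L14: stop op=0x10:8|pad=0:24 ⇒ 0x10000000 ⇒ little 00 00 00 10
L15: sbi op=0xd4:8|rd=6:3|imm=1026355:21 ⇒ 0xd4cfa933 ⇒ little 33 a9 cf d4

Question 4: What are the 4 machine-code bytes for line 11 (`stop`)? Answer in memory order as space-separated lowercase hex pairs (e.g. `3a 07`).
L11: stop op=0x10:8|pad=0:24 ⇒ 0x10000000 ⇒ little 00 00 00 10

00 00 00 10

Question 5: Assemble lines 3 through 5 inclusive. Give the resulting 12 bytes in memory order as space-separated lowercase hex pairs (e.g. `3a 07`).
49 7a c8 e3 f4 ff ff d1 00 00 40 5f

line 3 (andi): pack op=0xe3:8|rd=6:3|imm=555593:21 = 0xe3c87a49; little→ 49 7a c8 e3
line 4 (bz): pack op=0xd1:8|imm=-12:24 = 0xd1fffff4; little→ f4 ff ff d1
line 5 (neg): pack op=0x5f:8|rd=2:3|pad=0:21 = 0x5f400000; little→ 00 00 40 5f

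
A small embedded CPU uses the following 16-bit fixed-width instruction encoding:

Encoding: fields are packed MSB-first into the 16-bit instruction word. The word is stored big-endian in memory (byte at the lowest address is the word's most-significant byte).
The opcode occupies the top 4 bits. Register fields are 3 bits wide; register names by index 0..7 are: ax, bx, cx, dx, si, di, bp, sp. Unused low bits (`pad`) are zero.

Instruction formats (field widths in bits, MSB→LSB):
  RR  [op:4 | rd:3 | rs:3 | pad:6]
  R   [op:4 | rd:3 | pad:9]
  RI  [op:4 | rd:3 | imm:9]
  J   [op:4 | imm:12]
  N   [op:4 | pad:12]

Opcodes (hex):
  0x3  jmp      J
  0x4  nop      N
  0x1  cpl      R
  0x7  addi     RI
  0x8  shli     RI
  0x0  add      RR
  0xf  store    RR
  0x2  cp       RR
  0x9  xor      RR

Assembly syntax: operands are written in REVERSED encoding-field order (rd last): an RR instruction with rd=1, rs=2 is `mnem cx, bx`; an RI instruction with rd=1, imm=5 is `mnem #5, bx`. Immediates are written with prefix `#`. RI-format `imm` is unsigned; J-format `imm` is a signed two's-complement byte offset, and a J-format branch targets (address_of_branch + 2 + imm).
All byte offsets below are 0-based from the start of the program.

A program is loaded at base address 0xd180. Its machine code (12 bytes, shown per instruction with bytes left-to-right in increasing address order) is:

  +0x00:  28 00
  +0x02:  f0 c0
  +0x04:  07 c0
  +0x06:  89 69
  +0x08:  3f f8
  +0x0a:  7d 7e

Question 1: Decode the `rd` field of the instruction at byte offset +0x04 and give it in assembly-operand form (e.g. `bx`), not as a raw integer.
[04] 07 c0 → 0x07c0
  op=0x07c0>>12=0x0 ⇒ add (RR)
  rd: (w>>9)&0x7=0x3 → dx
  rs: (w>>6)&0x7=0x7 → sp

dx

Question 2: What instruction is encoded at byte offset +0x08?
+0x08: 3f f8 ⇒ word 0x3ff8 (big)
  opcode bits[15:12]=0x3: jmp/J
  [11:0] imm=4088 (s12→-8) = #-8

jmp #-8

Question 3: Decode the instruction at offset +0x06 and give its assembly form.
off 0x06: read 89 69 as big → 0x8969
  op=0x8969>>12=0x8 ⇒ shli (RI)
  rd: (w>>9)&0x7=0x4 → si
  imm: (w>>0)&0x1ff=0x169 → #361

shli #361, si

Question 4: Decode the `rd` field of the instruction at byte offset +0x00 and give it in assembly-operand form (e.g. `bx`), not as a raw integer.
si

[00] 28 00 → 0x2800
  opcode bits[15:12]=0x2: cp/RR
  [11:9] rd=4 = si
  [8:6] rs=0 = ax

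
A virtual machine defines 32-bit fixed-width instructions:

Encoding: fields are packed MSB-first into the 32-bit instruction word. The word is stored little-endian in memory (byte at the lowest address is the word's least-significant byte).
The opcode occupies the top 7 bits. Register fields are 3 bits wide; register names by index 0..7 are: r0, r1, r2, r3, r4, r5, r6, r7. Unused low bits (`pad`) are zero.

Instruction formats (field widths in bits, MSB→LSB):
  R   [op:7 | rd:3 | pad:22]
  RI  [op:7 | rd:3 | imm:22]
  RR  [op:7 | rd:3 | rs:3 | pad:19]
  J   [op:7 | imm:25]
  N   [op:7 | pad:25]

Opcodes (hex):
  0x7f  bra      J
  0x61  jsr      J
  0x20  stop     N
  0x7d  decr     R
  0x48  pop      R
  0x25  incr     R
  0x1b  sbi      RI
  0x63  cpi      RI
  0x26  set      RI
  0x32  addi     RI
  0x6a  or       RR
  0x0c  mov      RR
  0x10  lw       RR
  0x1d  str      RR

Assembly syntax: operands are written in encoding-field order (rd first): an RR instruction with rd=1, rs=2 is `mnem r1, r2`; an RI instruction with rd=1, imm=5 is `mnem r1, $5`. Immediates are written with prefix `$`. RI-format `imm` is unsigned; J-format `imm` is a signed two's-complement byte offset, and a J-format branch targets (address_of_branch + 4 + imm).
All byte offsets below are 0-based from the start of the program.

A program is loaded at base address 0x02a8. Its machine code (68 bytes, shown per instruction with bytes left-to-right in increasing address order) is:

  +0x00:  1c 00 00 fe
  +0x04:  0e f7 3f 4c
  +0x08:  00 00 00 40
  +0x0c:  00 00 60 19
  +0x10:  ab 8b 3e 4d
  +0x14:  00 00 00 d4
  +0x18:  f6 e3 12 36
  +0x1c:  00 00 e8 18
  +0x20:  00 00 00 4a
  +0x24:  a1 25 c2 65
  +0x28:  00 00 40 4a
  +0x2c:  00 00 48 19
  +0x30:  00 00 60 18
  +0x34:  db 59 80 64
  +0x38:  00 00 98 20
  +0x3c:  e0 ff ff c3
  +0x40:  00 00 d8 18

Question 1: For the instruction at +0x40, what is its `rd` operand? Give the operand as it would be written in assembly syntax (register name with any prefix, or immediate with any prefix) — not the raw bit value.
r3

@+40  little-endian(00 00 d8 18) = 0x18d80000
  opcode bits[31:25]=0xc: mov/RR
  rd@[24:22]=0x3 ⇒ r3
  rs@[21:19]=0x3 ⇒ r3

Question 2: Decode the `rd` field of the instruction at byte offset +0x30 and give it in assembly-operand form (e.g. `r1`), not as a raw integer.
r1

+0x30: 00 00 60 18 ⇒ word 0x18600000 (little)
  top 7b → 0xc → mov [RR]
  rd: (w>>22)&0x7=0x1 → r1
  rs: (w>>19)&0x7=0x4 → r4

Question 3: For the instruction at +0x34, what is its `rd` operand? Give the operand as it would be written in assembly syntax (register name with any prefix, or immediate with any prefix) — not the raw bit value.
r2

off 0x34: read db 59 80 64 as little → 0x648059db
  opcode bits[31:25]=0x32: addi/RI
  rd: (w>>22)&0x7=0x2 → r2
  imm: (w>>0)&0x3fffff=0x59db → $23003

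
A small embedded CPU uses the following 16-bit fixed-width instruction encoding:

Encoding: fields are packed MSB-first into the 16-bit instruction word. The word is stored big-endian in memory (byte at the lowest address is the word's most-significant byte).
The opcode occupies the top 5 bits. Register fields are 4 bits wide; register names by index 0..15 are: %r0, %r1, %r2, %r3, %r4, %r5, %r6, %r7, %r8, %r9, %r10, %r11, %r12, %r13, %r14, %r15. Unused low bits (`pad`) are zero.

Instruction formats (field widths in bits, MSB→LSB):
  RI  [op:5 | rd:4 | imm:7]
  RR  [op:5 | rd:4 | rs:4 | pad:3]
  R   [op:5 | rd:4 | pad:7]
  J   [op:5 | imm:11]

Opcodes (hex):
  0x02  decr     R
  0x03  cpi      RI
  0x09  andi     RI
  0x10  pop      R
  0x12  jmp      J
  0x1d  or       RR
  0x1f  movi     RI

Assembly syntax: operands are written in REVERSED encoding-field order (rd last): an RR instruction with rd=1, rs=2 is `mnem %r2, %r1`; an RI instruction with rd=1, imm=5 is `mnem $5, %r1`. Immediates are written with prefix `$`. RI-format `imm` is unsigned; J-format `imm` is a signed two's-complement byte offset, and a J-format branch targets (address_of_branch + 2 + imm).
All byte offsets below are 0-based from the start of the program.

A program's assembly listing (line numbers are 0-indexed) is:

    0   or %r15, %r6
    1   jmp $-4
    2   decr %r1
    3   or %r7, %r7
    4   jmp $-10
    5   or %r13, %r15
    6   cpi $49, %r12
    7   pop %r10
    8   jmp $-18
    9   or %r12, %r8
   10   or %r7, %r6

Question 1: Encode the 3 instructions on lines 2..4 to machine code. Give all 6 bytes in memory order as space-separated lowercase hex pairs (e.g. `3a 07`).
10 80 eb b8 97 f6

line 2 (decr): pack op=0x2:5|rd=1:4|pad=0:7 = 0x1080; big→ 10 80
line 3 (or): pack op=0x1d:5|rd=7:4|rs=7:4|pad=0:3 = 0xebb8; big→ eb b8
line 4 (jmp): pack op=0x12:5|imm=-10:11 = 0x97f6; big→ 97 f6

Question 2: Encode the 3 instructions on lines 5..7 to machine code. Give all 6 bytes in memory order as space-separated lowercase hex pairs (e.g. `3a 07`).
line 5 (or): pack op=0x1d:5|rd=15:4|rs=13:4|pad=0:3 = 0xefe8; big→ ef e8
line 6 (cpi): pack op=0x3:5|rd=12:4|imm=49:7 = 0x1e31; big→ 1e 31
line 7 (pop): pack op=0x10:5|rd=10:4|pad=0:7 = 0x8500; big→ 85 00

ef e8 1e 31 85 00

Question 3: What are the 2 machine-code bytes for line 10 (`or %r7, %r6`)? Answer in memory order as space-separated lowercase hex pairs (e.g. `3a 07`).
eb 38

line 10 (or): pack op=0x1d:5|rd=6:4|rs=7:4|pad=0:3 = 0xeb38; big→ eb 38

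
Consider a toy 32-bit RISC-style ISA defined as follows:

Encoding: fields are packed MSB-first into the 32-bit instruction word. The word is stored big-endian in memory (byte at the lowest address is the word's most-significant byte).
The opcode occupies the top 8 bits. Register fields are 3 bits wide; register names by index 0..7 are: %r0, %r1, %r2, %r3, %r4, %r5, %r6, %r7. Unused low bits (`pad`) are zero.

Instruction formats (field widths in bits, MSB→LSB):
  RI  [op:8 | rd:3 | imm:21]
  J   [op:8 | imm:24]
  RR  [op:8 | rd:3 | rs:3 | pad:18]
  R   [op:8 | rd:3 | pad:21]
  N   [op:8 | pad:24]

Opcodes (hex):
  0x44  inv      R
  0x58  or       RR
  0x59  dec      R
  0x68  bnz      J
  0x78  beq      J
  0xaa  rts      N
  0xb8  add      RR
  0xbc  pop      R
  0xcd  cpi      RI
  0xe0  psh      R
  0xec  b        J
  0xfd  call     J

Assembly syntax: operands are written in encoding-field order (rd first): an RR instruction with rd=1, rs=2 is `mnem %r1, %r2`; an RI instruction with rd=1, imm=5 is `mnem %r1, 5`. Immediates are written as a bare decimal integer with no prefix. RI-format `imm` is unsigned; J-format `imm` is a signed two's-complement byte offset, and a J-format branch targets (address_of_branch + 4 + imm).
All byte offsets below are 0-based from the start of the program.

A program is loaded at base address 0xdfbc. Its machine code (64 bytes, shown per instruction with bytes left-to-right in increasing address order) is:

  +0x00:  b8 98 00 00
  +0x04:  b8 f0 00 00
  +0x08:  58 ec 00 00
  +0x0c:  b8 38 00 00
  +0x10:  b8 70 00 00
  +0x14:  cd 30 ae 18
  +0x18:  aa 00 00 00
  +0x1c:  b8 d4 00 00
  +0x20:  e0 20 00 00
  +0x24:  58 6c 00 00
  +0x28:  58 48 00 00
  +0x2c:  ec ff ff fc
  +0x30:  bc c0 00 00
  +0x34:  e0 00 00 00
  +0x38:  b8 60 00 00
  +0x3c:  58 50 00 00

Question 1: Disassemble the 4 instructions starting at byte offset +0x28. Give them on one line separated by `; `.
@+28  big-endian(58 48 00 00) = 0x58480000
  top 8b → 0x58 → or [RR]
  rd@[23:21]=0x2 ⇒ %r2
  rs@[20:18]=0x2 ⇒ %r2
@+2c  big-endian(ec ff ff fc) = 0xecfffffc
  top 8b → 0xec → b [J]
  imm@[23:0]=0xfffffc (s24→-4) ⇒ -4
@+30  big-endian(bc c0 00 00) = 0xbcc00000
  top 8b → 0xbc → pop [R]
  rd@[23:21]=0x6 ⇒ %r6
@+34  big-endian(e0 00 00 00) = 0xe0000000
  top 8b → 0xe0 → psh [R]
  rd@[23:21]=0x0 ⇒ %r0

or %r2, %r2; b -4; pop %r6; psh %r0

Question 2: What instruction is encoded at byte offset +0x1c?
add %r6, %r5

+0x1c: b8 d4 00 00 ⇒ word 0xb8d40000 (big)
  opcode bits[31:24]=0xb8: add/RR
  rd: (w>>21)&0x7=0x6 → %r6
  rs: (w>>18)&0x7=0x5 → %r5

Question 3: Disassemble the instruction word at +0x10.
add %r3, %r4

off 0x10: read b8 70 00 00 as big → 0xb8700000
  opcode bits[31:24]=0xb8: add/RR
  rd@[23:21]=0x3 ⇒ %r3
  rs@[20:18]=0x4 ⇒ %r4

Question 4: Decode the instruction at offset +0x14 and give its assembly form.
cpi %r1, 1093144

off 0x14: read cd 30 ae 18 as big → 0xcd30ae18
  top 8b → 0xcd → cpi [RI]
  rd@[23:21]=0x1 ⇒ %r1
  imm@[20:0]=0x10ae18 ⇒ 1093144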